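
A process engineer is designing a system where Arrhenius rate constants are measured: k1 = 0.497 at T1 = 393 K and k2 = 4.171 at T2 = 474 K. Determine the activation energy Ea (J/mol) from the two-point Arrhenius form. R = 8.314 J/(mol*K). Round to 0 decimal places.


Ea = R * ln(k2/k1) / (1/T1 - 1/T2)
ln(k2/k1) = ln(4.171/0.497) = 2.1273211
1/T1 - 1/T2 = 1/393 - 1/474 = 0.000434824621
Ea = 8.314 * 2.1273211 / 0.000434824621
Ea = 40675 J/mol


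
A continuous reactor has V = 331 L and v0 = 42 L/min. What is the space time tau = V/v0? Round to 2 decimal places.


tau = V / v0
tau = 331 / 42
tau = 7.88 min


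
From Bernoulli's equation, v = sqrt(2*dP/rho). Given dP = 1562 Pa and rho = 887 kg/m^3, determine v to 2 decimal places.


v = sqrt(2*dP/rho)
v = sqrt(2*1562/887)
v = sqrt(3.521984)
v = 1.88 m/s


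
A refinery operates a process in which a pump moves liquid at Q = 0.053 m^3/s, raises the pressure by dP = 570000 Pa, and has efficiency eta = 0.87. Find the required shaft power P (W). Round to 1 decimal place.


P = Q * dP / eta
P = 0.053 * 570000 / 0.87
P = 30210.0 / 0.87
P = 34724.1 W


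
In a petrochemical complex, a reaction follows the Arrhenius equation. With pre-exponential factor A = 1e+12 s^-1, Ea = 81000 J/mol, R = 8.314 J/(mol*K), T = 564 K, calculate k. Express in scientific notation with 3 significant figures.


k = A * exp(-Ea/(R*T))
k = 1e+12 * exp(-81000 / (8.314 * 564))
k = 1e+12 * exp(-17.274119)
k = 3.15e+04


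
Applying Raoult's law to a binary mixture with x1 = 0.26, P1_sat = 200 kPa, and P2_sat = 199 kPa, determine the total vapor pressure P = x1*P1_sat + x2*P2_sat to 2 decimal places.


P = x1*P1_sat + x2*P2_sat
x2 = 1 - x1 = 1 - 0.26 = 0.74
P = 0.26*200 + 0.74*199
P = 52.0 + 147.26
P = 199.26 kPa


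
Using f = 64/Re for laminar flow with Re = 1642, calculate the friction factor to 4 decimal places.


f = 64 / Re
f = 64 / 1642
f = 0.0390


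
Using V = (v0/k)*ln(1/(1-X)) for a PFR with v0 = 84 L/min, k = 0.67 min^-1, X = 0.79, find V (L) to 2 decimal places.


V = (v0/k) * ln(1/(1-X))
V = (84/0.67) * ln(1/(1-0.79))
V = 125.373134 * ln(4.761905)
V = 125.373134 * 1.560648
V = 195.66 L


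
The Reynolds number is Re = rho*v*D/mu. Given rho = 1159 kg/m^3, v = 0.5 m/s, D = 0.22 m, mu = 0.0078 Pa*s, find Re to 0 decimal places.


Re = rho * v * D / mu
Re = 1159 * 0.5 * 0.22 / 0.0078
Re = 127.49 / 0.0078
Re = 16345


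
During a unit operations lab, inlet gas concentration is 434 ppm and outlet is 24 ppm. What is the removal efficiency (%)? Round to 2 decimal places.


Efficiency = (G_in - G_out) / G_in * 100%
Efficiency = (434 - 24) / 434 * 100
Efficiency = 410 / 434 * 100
Efficiency = 94.47%


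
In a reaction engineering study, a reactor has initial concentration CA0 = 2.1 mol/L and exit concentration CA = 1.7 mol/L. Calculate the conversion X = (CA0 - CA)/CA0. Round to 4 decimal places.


X = (CA0 - CA) / CA0
X = (2.1 - 1.7) / 2.1
X = 0.4 / 2.1
X = 0.1905


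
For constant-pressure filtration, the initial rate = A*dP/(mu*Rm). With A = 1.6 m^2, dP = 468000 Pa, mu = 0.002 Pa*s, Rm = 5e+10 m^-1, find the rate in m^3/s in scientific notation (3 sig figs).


rate = A * dP / (mu * Rm)
rate = 1.6 * 468000 / (0.002 * 5e+10)
rate = 748800.0 / 1.000e+08
rate = 7.49e-03 m^3/s


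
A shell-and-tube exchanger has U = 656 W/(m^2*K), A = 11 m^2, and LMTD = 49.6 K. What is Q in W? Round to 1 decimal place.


Q = U * A * LMTD
Q = 656 * 11 * 49.6
Q = 357913.6 W


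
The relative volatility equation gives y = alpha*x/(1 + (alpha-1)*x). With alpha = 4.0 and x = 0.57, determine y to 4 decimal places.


y = alpha*x / (1 + (alpha-1)*x)
y = 4.0*0.57 / (1 + (4.0-1)*0.57)
y = 2.28 / (1 + 1.71)
y = 2.28 / 2.71
y = 0.8413


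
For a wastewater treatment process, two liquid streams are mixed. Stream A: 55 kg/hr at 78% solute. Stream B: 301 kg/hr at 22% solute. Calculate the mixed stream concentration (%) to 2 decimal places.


Mass balance on solute: F1*x1 + F2*x2 = F3*x3
F3 = F1 + F2 = 55 + 301 = 356 kg/hr
x3 = (F1*x1 + F2*x2)/F3
x3 = (55*0.78 + 301*0.22) / 356
x3 = 30.65%


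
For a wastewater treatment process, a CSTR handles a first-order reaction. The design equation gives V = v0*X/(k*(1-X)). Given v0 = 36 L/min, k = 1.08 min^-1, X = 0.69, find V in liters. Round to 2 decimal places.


V = v0 * X / (k * (1 - X))
V = 36 * 0.69 / (1.08 * (1 - 0.69))
V = 24.84 / (1.08 * 0.31)
V = 24.84 / 0.3348
V = 74.19 L


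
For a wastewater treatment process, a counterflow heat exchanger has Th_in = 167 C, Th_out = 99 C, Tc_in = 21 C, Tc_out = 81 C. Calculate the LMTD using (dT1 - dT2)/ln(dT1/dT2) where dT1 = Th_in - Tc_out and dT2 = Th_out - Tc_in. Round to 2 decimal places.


dT1 = Th_in - Tc_out = 167 - 81 = 86
dT2 = Th_out - Tc_in = 99 - 21 = 78
LMTD = (dT1 - dT2) / ln(dT1/dT2)
LMTD = (86 - 78) / ln(86/78)
LMTD = 81.93 K


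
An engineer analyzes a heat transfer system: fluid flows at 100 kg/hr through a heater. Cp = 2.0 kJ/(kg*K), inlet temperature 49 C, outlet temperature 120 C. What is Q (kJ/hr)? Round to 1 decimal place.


Q = m_dot * Cp * (T2 - T1)
Q = 100 * 2.0 * (120 - 49)
Q = 100 * 2.0 * 71
Q = 14200.0 kJ/hr


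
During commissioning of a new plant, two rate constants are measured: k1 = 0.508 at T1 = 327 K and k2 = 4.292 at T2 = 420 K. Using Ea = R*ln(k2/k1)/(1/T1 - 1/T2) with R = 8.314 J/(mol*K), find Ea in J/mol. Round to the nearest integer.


Ea = R * ln(k2/k1) / (1/T1 - 1/T2)
ln(k2/k1) = ln(4.292/0.508) = 2.1340267
1/T1 - 1/T2 = 1/327 - 1/420 = 0.000677151595
Ea = 8.314 * 2.1340267 / 0.000677151595
Ea = 26201 J/mol


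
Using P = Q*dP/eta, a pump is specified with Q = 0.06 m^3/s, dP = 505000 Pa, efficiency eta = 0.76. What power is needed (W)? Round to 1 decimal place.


P = Q * dP / eta
P = 0.06 * 505000 / 0.76
P = 30300.0 / 0.76
P = 39868.4 W


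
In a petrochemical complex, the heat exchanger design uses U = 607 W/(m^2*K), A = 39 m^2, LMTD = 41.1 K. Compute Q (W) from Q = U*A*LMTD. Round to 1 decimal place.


Q = U * A * LMTD
Q = 607 * 39 * 41.1
Q = 972960.3 W


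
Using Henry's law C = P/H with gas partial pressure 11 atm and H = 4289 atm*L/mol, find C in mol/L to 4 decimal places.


C = P / H
C = 11 / 4289
C = 0.0026 mol/L


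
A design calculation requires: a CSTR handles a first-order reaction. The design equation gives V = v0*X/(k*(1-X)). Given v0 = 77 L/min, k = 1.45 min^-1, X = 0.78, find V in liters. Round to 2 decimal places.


V = v0 * X / (k * (1 - X))
V = 77 * 0.78 / (1.45 * (1 - 0.78))
V = 60.06 / (1.45 * 0.22)
V = 60.06 / 0.319
V = 188.28 L


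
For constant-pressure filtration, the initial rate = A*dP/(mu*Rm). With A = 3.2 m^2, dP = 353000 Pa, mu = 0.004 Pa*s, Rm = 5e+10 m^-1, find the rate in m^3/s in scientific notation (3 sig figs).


rate = A * dP / (mu * Rm)
rate = 3.2 * 353000 / (0.004 * 5e+10)
rate = 1129600.0 / 2.000e+08
rate = 5.65e-03 m^3/s


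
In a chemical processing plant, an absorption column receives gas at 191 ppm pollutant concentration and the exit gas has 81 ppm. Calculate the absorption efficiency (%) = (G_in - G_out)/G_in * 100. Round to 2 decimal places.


Efficiency = (G_in - G_out) / G_in * 100%
Efficiency = (191 - 81) / 191 * 100
Efficiency = 110 / 191 * 100
Efficiency = 57.59%


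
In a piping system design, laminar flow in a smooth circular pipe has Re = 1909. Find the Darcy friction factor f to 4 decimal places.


f = 64 / Re
f = 64 / 1909
f = 0.0335


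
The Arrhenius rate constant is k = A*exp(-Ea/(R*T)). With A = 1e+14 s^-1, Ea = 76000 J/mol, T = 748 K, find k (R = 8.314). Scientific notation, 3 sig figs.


k = A * exp(-Ea/(R*T))
k = 1e+14 * exp(-76000 / (8.314 * 748))
k = 1e+14 * exp(-12.220866)
k = 4.93e+08


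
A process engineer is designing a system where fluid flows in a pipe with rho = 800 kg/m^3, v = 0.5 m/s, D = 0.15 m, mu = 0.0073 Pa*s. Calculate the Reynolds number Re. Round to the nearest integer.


Re = rho * v * D / mu
Re = 800 * 0.5 * 0.15 / 0.0073
Re = 60.0 / 0.0073
Re = 8219


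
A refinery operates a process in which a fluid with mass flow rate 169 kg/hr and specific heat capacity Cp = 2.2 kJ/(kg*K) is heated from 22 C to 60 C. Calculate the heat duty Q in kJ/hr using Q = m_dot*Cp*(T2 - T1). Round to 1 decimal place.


Q = m_dot * Cp * (T2 - T1)
Q = 169 * 2.2 * (60 - 22)
Q = 169 * 2.2 * 38
Q = 14128.4 kJ/hr


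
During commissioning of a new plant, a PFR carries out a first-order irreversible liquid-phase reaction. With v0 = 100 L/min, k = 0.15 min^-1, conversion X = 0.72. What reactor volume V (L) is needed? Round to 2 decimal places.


V = (v0/k) * ln(1/(1-X))
V = (100/0.15) * ln(1/(1-0.72))
V = 666.666667 * ln(3.571429)
V = 666.666667 * 1.272966
V = 848.64 L


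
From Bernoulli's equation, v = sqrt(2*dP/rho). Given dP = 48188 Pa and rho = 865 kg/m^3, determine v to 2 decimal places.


v = sqrt(2*dP/rho)
v = sqrt(2*48188/865)
v = sqrt(111.417341)
v = 10.56 m/s


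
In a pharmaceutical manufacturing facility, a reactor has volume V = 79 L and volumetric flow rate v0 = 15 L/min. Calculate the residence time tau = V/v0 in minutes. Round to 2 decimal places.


tau = V / v0
tau = 79 / 15
tau = 5.27 min


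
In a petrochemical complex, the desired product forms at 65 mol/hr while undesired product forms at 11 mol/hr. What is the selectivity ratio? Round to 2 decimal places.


S = desired product rate / undesired product rate
S = 65 / 11
S = 5.91


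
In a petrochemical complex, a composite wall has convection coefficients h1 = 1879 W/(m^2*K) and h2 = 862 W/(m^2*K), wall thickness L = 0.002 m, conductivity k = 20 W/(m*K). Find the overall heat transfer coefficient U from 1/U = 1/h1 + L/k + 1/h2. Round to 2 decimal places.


1/U = 1/h1 + L/k + 1/h2
1/U = 1/1879 + 0.002/20 + 1/862
1/U = 0.000532198 + 0.0001 + 0.0011600928
1/U = 0.0017922908
U = 557.95 W/(m^2*K)


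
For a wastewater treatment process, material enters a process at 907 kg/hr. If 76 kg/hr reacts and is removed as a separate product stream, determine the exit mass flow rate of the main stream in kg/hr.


Steady-state mass balance on the main outlet: F_out = F_in - F_removed
F_out = 907 - 76
F_out = 831 kg/hr


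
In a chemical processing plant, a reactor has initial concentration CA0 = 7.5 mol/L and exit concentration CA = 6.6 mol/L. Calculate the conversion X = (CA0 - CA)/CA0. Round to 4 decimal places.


X = (CA0 - CA) / CA0
X = (7.5 - 6.6) / 7.5
X = 0.9 / 7.5
X = 0.1200


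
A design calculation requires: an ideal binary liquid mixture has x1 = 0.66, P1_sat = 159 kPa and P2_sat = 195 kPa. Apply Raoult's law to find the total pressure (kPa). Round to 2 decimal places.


P = x1*P1_sat + x2*P2_sat
x2 = 1 - x1 = 1 - 0.66 = 0.34
P = 0.66*159 + 0.34*195
P = 104.94 + 66.3
P = 171.24 kPa


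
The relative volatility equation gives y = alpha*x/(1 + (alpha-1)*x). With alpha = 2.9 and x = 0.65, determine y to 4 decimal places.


y = alpha*x / (1 + (alpha-1)*x)
y = 2.9*0.65 / (1 + (2.9-1)*0.65)
y = 1.885 / (1 + 1.235)
y = 1.885 / 2.235
y = 0.8434


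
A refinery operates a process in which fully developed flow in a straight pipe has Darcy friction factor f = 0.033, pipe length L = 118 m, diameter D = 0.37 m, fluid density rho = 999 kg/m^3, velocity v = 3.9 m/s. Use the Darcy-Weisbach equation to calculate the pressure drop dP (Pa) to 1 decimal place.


dP = f * (L/D) * (rho*v^2/2)
dP = 0.033 * (118/0.37) * (999*3.9^2/2)
L/D = 318.91891892
rho*v^2/2 = 999*15.21/2 = 7597.395
dP = 0.033 * 318.91891892 * 7597.395
dP = 79957.4 Pa


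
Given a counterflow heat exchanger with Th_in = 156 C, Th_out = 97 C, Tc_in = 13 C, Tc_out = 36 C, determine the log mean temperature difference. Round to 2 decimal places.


dT1 = Th_in - Tc_out = 156 - 36 = 120
dT2 = Th_out - Tc_in = 97 - 13 = 84
LMTD = (dT1 - dT2) / ln(dT1/dT2)
LMTD = (120 - 84) / ln(120/84)
LMTD = 100.93 K


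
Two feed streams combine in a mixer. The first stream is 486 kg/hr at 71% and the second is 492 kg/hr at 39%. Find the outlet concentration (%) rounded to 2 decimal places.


Mass balance on solute: F1*x1 + F2*x2 = F3*x3
F3 = F1 + F2 = 486 + 492 = 978 kg/hr
x3 = (F1*x1 + F2*x2)/F3
x3 = (486*0.71 + 492*0.39) / 978
x3 = 54.90%


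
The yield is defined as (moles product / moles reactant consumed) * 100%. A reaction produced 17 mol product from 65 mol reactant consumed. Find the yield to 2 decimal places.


Yield = (moles product / moles consumed) * 100%
Yield = (17 / 65) * 100
Yield = 0.2615 * 100
Yield = 26.15%


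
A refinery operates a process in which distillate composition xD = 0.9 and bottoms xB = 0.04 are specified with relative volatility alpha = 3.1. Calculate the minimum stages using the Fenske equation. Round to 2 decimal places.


N_min = ln((xD*(1-xB))/(xB*(1-xD))) / ln(alpha)
Numerator inside ln: 0.864 / 0.004 = 216.0
ln(216.0) = 5.375278
ln(alpha) = ln(3.1) = 1.131402
N_min = 5.375278 / 1.131402 = 4.75


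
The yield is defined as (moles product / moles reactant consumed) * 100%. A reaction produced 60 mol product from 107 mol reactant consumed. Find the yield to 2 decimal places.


Yield = (moles product / moles consumed) * 100%
Yield = (60 / 107) * 100
Yield = 0.5607 * 100
Yield = 56.07%


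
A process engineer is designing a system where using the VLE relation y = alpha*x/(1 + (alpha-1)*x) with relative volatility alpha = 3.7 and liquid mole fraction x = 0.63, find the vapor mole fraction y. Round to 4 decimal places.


y = alpha*x / (1 + (alpha-1)*x)
y = 3.7*0.63 / (1 + (3.7-1)*0.63)
y = 2.331 / (1 + 1.701)
y = 2.331 / 2.701
y = 0.8630


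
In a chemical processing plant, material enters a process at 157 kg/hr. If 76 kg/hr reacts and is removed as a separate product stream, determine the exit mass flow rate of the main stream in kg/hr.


Steady-state mass balance on the main outlet: F_out = F_in - F_removed
F_out = 157 - 76
F_out = 81 kg/hr


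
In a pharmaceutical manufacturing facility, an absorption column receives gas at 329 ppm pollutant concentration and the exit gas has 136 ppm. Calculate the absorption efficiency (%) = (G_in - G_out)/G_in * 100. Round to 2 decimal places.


Efficiency = (G_in - G_out) / G_in * 100%
Efficiency = (329 - 136) / 329 * 100
Efficiency = 193 / 329 * 100
Efficiency = 58.66%


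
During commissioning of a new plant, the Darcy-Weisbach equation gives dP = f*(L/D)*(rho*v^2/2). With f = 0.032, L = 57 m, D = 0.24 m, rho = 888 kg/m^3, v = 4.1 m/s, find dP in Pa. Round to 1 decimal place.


dP = f * (L/D) * (rho*v^2/2)
dP = 0.032 * (57/0.24) * (888*4.1^2/2)
L/D = 237.5
rho*v^2/2 = 888*16.81/2 = 7463.64
dP = 0.032 * 237.5 * 7463.64
dP = 56723.7 Pa


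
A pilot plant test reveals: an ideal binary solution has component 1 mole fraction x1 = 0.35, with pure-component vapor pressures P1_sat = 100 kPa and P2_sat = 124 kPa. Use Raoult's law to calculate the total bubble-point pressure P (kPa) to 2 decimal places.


P = x1*P1_sat + x2*P2_sat
x2 = 1 - x1 = 1 - 0.35 = 0.65
P = 0.35*100 + 0.65*124
P = 35.0 + 80.6
P = 115.60 kPa


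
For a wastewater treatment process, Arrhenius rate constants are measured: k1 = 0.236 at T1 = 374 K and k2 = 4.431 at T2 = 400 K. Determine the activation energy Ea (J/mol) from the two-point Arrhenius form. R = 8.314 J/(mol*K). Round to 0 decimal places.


Ea = R * ln(k2/k1) / (1/T1 - 1/T2)
ln(k2/k1) = ln(4.431/0.236) = 2.9325488
1/T1 - 1/T2 = 1/374 - 1/400 = 0.000173796791
Ea = 8.314 * 2.9325488 / 0.000173796791
Ea = 140286 J/mol


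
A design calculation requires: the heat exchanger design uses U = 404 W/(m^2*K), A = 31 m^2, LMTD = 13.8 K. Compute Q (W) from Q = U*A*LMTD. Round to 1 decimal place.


Q = U * A * LMTD
Q = 404 * 31 * 13.8
Q = 172831.2 W


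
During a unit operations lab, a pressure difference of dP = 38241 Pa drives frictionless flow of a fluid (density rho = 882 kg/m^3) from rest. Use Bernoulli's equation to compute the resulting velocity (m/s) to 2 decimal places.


v = sqrt(2*dP/rho)
v = sqrt(2*38241/882)
v = sqrt(86.714286)
v = 9.31 m/s


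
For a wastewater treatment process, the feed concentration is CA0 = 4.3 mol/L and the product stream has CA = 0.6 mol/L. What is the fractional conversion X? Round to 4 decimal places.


X = (CA0 - CA) / CA0
X = (4.3 - 0.6) / 4.3
X = 3.7 / 4.3
X = 0.8605


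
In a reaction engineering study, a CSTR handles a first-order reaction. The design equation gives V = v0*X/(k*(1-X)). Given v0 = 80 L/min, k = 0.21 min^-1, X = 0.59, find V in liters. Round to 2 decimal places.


V = v0 * X / (k * (1 - X))
V = 80 * 0.59 / (0.21 * (1 - 0.59))
V = 47.2 / (0.21 * 0.41)
V = 47.2 / 0.0861
V = 548.20 L


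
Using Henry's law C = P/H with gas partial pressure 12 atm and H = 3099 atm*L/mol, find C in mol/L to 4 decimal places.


C = P / H
C = 12 / 3099
C = 0.0039 mol/L


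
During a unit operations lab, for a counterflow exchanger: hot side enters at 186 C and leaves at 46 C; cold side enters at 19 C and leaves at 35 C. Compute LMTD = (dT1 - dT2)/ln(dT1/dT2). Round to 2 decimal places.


dT1 = Th_in - Tc_out = 186 - 35 = 151
dT2 = Th_out - Tc_in = 46 - 19 = 27
LMTD = (dT1 - dT2) / ln(dT1/dT2)
LMTD = (151 - 27) / ln(151/27)
LMTD = 72.03 K


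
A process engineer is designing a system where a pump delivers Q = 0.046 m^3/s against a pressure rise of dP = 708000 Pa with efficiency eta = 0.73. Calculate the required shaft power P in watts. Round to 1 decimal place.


P = Q * dP / eta
P = 0.046 * 708000 / 0.73
P = 32568.0 / 0.73
P = 44613.7 W


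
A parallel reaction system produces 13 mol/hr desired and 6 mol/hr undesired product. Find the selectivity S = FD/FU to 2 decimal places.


S = desired product rate / undesired product rate
S = 13 / 6
S = 2.17


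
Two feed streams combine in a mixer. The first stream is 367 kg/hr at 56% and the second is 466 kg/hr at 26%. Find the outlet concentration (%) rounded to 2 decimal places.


Mass balance on solute: F1*x1 + F2*x2 = F3*x3
F3 = F1 + F2 = 367 + 466 = 833 kg/hr
x3 = (F1*x1 + F2*x2)/F3
x3 = (367*0.56 + 466*0.26) / 833
x3 = 39.22%


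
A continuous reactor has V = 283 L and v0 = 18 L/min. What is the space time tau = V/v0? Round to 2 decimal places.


tau = V / v0
tau = 283 / 18
tau = 15.72 min


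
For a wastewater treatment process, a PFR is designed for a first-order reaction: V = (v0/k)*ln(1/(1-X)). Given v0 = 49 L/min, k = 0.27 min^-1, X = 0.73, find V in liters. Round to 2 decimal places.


V = (v0/k) * ln(1/(1-X))
V = (49/0.27) * ln(1/(1-0.73))
V = 181.481481 * ln(3.703704)
V = 181.481481 * 1.309333
V = 237.62 L


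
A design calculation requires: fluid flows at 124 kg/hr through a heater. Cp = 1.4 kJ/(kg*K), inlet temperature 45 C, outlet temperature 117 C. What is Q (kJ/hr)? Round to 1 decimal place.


Q = m_dot * Cp * (T2 - T1)
Q = 124 * 1.4 * (117 - 45)
Q = 124 * 1.4 * 72
Q = 12499.2 kJ/hr


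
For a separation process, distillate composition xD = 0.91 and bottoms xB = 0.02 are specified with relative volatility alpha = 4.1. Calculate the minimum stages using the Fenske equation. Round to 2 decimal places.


N_min = ln((xD*(1-xB))/(xB*(1-xD))) / ln(alpha)
Numerator inside ln: 0.8918 / 0.0018 = 495.444444
ln(495.444444) = 6.205455
ln(alpha) = ln(4.1) = 1.410987
N_min = 6.205455 / 1.410987 = 4.40


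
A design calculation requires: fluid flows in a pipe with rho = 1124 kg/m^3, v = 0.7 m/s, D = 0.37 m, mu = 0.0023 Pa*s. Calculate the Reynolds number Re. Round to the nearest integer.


Re = rho * v * D / mu
Re = 1124 * 0.7 * 0.37 / 0.0023
Re = 291.116 / 0.0023
Re = 126572


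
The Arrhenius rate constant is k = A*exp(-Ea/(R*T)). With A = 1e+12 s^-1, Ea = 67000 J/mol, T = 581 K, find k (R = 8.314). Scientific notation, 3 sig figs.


k = A * exp(-Ea/(R*T))
k = 1e+12 * exp(-67000 / (8.314 * 581))
k = 1e+12 * exp(-13.870389)
k = 9.47e+05


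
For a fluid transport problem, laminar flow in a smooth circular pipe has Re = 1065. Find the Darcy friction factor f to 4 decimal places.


f = 64 / Re
f = 64 / 1065
f = 0.0601


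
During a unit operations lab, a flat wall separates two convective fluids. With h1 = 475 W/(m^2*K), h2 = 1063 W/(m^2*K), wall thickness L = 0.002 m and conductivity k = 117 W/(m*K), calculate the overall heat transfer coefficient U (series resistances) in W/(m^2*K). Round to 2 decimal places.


1/U = 1/h1 + L/k + 1/h2
1/U = 1/475 + 0.002/117 + 1/1063
1/U = 0.0021052632 + 1.7094e-05 + 0.0009407338
1/U = 0.003063091
U = 326.47 W/(m^2*K)


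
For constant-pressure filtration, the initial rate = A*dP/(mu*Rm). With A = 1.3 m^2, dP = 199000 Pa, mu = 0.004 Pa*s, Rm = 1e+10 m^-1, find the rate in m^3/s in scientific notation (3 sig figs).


rate = A * dP / (mu * Rm)
rate = 1.3 * 199000 / (0.004 * 1e+10)
rate = 258700.0 / 4.000e+07
rate = 6.47e-03 m^3/s


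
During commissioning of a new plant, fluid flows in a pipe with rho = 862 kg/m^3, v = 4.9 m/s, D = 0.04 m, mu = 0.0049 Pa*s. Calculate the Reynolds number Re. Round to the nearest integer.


Re = rho * v * D / mu
Re = 862 * 4.9 * 0.04 / 0.0049
Re = 168.952 / 0.0049
Re = 34480


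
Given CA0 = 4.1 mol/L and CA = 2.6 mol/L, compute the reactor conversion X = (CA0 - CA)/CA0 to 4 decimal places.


X = (CA0 - CA) / CA0
X = (4.1 - 2.6) / 4.1
X = 1.5 / 4.1
X = 0.3659


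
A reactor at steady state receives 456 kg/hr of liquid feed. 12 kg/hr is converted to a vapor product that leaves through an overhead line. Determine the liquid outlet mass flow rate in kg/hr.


Steady-state mass balance on the main outlet: F_out = F_in - F_removed
F_out = 456 - 12
F_out = 444 kg/hr


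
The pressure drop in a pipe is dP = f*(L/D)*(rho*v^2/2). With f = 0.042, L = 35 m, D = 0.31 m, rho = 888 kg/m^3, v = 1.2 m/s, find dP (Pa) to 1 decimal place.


dP = f * (L/D) * (rho*v^2/2)
dP = 0.042 * (35/0.31) * (888*1.2^2/2)
L/D = 112.90322581
rho*v^2/2 = 888*1.44/2 = 639.36
dP = 0.042 * 112.90322581 * 639.36
dP = 3031.8 Pa


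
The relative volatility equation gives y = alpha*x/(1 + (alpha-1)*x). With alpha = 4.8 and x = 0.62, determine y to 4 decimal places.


y = alpha*x / (1 + (alpha-1)*x)
y = 4.8*0.62 / (1 + (4.8-1)*0.62)
y = 2.976 / (1 + 2.356)
y = 2.976 / 3.356
y = 0.8868


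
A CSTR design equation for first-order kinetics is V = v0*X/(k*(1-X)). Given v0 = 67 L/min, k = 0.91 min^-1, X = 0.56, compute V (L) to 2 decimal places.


V = v0 * X / (k * (1 - X))
V = 67 * 0.56 / (0.91 * (1 - 0.56))
V = 37.52 / (0.91 * 0.44)
V = 37.52 / 0.4004
V = 93.71 L


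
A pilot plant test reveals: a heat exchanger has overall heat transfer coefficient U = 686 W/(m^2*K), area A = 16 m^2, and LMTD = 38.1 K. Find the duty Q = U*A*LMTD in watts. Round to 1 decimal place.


Q = U * A * LMTD
Q = 686 * 16 * 38.1
Q = 418185.6 W


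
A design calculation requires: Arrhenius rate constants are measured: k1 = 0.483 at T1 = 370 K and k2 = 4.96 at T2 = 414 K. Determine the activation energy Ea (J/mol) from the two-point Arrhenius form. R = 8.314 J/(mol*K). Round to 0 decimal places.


Ea = R * ln(k2/k1) / (1/T1 - 1/T2)
ln(k2/k1) = ln(4.96/0.483) = 2.3291444
1/T1 - 1/T2 = 1/370 - 1/414 = 0.000287243766
Ea = 8.314 * 2.3291444 / 0.000287243766
Ea = 67415 J/mol


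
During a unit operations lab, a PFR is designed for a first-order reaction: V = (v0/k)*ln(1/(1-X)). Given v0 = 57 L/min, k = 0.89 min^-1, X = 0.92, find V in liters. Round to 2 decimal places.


V = (v0/k) * ln(1/(1-X))
V = (57/0.89) * ln(1/(1-0.92))
V = 64.044944 * ln(12.5)
V = 64.044944 * 2.525729
V = 161.76 L


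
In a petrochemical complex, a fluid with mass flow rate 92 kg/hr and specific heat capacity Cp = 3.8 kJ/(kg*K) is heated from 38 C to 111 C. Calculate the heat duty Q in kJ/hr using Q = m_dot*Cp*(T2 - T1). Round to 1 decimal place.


Q = m_dot * Cp * (T2 - T1)
Q = 92 * 3.8 * (111 - 38)
Q = 92 * 3.8 * 73
Q = 25520.8 kJ/hr


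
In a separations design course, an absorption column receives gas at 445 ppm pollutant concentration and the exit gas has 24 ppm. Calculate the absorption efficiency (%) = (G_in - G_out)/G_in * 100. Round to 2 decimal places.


Efficiency = (G_in - G_out) / G_in * 100%
Efficiency = (445 - 24) / 445 * 100
Efficiency = 421 / 445 * 100
Efficiency = 94.61%


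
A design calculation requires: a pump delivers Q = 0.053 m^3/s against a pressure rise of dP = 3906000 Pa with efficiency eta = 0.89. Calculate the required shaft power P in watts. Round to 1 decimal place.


P = Q * dP / eta
P = 0.053 * 3906000 / 0.89
P = 207018.0 / 0.89
P = 232604.5 W


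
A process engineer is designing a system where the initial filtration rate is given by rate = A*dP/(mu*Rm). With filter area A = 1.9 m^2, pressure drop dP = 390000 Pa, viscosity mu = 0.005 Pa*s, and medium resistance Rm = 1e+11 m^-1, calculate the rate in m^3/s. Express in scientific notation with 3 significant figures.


rate = A * dP / (mu * Rm)
rate = 1.9 * 390000 / (0.005 * 1e+11)
rate = 741000.0 / 5.000e+08
rate = 1.48e-03 m^3/s


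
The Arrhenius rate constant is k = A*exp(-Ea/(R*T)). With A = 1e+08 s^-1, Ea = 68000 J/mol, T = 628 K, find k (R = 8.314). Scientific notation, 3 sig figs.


k = A * exp(-Ea/(R*T))
k = 1e+08 * exp(-68000 / (8.314 * 628))
k = 1e+08 * exp(-13.023846)
k = 2.21e+02


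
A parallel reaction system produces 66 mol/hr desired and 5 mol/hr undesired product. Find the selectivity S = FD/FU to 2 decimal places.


S = desired product rate / undesired product rate
S = 66 / 5
S = 13.20


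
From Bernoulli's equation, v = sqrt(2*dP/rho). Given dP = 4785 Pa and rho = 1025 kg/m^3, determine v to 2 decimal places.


v = sqrt(2*dP/rho)
v = sqrt(2*4785/1025)
v = sqrt(9.336585)
v = 3.06 m/s


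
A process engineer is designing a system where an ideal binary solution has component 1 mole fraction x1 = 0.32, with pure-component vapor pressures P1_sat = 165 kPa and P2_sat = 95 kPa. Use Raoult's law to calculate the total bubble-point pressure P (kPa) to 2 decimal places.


P = x1*P1_sat + x2*P2_sat
x2 = 1 - x1 = 1 - 0.32 = 0.68
P = 0.32*165 + 0.68*95
P = 52.8 + 64.6
P = 117.40 kPa


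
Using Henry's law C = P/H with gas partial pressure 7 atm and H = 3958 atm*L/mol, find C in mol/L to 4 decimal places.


C = P / H
C = 7 / 3958
C = 0.0018 mol/L


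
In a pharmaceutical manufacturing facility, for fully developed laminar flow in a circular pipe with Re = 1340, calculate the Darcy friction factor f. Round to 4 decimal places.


f = 64 / Re
f = 64 / 1340
f = 0.0478


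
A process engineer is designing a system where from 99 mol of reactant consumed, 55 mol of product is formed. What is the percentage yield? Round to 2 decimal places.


Yield = (moles product / moles consumed) * 100%
Yield = (55 / 99) * 100
Yield = 0.5556 * 100
Yield = 55.56%


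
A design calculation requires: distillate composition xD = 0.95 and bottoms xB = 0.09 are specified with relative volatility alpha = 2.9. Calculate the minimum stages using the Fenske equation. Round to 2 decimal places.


N_min = ln((xD*(1-xB))/(xB*(1-xD))) / ln(alpha)
Numerator inside ln: 0.8645 / 0.0045 = 192.111111
ln(192.111111) = 5.258074
ln(alpha) = ln(2.9) = 1.064711
N_min = 5.258074 / 1.064711 = 4.94


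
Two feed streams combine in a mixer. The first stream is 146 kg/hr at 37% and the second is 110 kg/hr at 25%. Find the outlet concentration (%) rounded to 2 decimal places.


Mass balance on solute: F1*x1 + F2*x2 = F3*x3
F3 = F1 + F2 = 146 + 110 = 256 kg/hr
x3 = (F1*x1 + F2*x2)/F3
x3 = (146*0.37 + 110*0.25) / 256
x3 = 31.84%


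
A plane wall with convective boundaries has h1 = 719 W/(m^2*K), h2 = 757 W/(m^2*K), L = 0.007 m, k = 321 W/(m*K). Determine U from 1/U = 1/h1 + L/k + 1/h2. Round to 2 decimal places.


1/U = 1/h1 + L/k + 1/h2
1/U = 1/719 + 0.007/321 + 1/757
1/U = 0.0013908206 + 2.18069e-05 + 0.001321004
1/U = 0.0027336315
U = 365.81 W/(m^2*K)


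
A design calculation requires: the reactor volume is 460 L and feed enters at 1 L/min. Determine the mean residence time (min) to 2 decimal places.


tau = V / v0
tau = 460 / 1
tau = 460.00 min


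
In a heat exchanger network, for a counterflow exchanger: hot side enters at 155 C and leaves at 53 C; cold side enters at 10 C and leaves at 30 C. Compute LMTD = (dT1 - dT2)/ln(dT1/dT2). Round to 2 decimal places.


dT1 = Th_in - Tc_out = 155 - 30 = 125
dT2 = Th_out - Tc_in = 53 - 10 = 43
LMTD = (dT1 - dT2) / ln(dT1/dT2)
LMTD = (125 - 43) / ln(125/43)
LMTD = 76.84 K


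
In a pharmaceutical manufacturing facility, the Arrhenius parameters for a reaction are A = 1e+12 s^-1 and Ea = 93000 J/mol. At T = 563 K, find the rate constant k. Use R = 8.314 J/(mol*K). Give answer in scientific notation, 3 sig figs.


k = A * exp(-Ea/(R*T))
k = 1e+12 * exp(-93000 / (8.314 * 563))
k = 1e+12 * exp(-19.868475)
k = 2.35e+03


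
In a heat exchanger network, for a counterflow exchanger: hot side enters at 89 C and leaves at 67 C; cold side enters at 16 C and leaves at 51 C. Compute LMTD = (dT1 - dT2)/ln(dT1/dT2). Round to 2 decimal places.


dT1 = Th_in - Tc_out = 89 - 51 = 38
dT2 = Th_out - Tc_in = 67 - 16 = 51
LMTD = (dT1 - dT2) / ln(dT1/dT2)
LMTD = (38 - 51) / ln(38/51)
LMTD = 44.18 K


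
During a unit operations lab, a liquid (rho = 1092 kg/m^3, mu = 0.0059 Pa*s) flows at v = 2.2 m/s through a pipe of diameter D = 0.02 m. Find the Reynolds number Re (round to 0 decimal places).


Re = rho * v * D / mu
Re = 1092 * 2.2 * 0.02 / 0.0059
Re = 48.048 / 0.0059
Re = 8144


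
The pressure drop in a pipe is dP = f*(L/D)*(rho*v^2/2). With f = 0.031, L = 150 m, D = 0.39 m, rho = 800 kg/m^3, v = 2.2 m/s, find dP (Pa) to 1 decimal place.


dP = f * (L/D) * (rho*v^2/2)
dP = 0.031 * (150/0.39) * (800*2.2^2/2)
L/D = 384.61538462
rho*v^2/2 = 800*4.84/2 = 1936.0
dP = 0.031 * 384.61538462 * 1936.0
dP = 23083.1 Pa


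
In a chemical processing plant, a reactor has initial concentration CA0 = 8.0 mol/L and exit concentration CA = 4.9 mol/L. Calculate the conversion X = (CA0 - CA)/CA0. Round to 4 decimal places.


X = (CA0 - CA) / CA0
X = (8.0 - 4.9) / 8.0
X = 3.1 / 8.0
X = 0.3875


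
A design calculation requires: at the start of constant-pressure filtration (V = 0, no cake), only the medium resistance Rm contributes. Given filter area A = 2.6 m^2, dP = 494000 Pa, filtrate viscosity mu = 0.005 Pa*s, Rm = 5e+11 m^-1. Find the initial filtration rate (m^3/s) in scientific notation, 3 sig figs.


rate = A * dP / (mu * Rm)
rate = 2.6 * 494000 / (0.005 * 5e+11)
rate = 1284400.0 / 2.500e+09
rate = 5.14e-04 m^3/s


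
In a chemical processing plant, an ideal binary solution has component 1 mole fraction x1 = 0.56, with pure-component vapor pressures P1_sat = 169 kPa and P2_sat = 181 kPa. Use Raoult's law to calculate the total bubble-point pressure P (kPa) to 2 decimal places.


P = x1*P1_sat + x2*P2_sat
x2 = 1 - x1 = 1 - 0.56 = 0.44
P = 0.56*169 + 0.44*181
P = 94.64 + 79.64
P = 174.28 kPa


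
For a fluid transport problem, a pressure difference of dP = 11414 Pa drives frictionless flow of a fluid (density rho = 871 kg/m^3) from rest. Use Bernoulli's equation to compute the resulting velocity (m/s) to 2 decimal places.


v = sqrt(2*dP/rho)
v = sqrt(2*11414/871)
v = sqrt(26.208955)
v = 5.12 m/s


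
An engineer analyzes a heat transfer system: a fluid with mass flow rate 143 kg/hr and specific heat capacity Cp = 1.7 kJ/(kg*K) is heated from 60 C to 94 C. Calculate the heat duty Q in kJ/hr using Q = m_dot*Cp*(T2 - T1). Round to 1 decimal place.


Q = m_dot * Cp * (T2 - T1)
Q = 143 * 1.7 * (94 - 60)
Q = 143 * 1.7 * 34
Q = 8265.4 kJ/hr


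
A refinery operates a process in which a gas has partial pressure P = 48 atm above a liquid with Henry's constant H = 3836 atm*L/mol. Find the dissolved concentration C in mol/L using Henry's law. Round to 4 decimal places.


C = P / H
C = 48 / 3836
C = 0.0125 mol/L


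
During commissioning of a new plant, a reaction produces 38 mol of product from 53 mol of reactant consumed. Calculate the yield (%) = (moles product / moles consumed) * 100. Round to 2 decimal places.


Yield = (moles product / moles consumed) * 100%
Yield = (38 / 53) * 100
Yield = 0.717 * 100
Yield = 71.70%


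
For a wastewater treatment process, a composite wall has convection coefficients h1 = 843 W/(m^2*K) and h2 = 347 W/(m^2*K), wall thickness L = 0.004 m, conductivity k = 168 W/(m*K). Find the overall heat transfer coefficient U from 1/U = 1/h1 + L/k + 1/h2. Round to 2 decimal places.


1/U = 1/h1 + L/k + 1/h2
1/U = 1/843 + 0.004/168 + 1/347
1/U = 0.0011862396 + 2.38095e-05 + 0.0028818444
1/U = 0.0040918935
U = 244.39 W/(m^2*K)


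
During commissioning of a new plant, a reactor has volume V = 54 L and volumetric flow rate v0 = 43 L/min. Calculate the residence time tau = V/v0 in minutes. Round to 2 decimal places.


tau = V / v0
tau = 54 / 43
tau = 1.26 min


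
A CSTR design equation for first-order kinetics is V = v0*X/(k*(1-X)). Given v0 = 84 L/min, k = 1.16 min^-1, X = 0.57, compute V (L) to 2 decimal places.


V = v0 * X / (k * (1 - X))
V = 84 * 0.57 / (1.16 * (1 - 0.57))
V = 47.88 / (1.16 * 0.43)
V = 47.88 / 0.4988
V = 95.99 L


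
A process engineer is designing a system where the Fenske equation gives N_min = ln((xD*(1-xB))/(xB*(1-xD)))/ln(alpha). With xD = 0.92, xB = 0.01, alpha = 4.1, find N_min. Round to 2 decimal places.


N_min = ln((xD*(1-xB))/(xB*(1-xD))) / ln(alpha)
Numerator inside ln: 0.9108 / 0.0008 = 1138.5
ln(1138.5) = 7.037467
ln(alpha) = ln(4.1) = 1.410987
N_min = 7.037467 / 1.410987 = 4.99


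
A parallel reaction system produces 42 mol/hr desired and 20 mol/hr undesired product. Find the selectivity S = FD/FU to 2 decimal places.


S = desired product rate / undesired product rate
S = 42 / 20
S = 2.10


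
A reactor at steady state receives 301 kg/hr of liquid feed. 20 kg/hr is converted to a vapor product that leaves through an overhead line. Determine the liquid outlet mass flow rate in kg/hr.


Steady-state mass balance on the main outlet: F_out = F_in - F_removed
F_out = 301 - 20
F_out = 281 kg/hr


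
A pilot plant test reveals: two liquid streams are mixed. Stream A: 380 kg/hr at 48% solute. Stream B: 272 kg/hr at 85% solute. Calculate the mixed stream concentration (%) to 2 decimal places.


Mass balance on solute: F1*x1 + F2*x2 = F3*x3
F3 = F1 + F2 = 380 + 272 = 652 kg/hr
x3 = (F1*x1 + F2*x2)/F3
x3 = (380*0.48 + 272*0.85) / 652
x3 = 63.44%


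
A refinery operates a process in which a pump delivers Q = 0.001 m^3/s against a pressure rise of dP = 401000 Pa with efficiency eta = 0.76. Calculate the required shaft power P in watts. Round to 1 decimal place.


P = Q * dP / eta
P = 0.001 * 401000 / 0.76
P = 401.0 / 0.76
P = 527.6 W


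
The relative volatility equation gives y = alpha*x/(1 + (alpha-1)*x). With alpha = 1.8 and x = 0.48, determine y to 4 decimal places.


y = alpha*x / (1 + (alpha-1)*x)
y = 1.8*0.48 / (1 + (1.8-1)*0.48)
y = 0.864 / (1 + 0.384)
y = 0.864 / 1.384
y = 0.6243


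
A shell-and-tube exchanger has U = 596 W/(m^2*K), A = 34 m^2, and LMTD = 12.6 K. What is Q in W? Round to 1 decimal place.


Q = U * A * LMTD
Q = 596 * 34 * 12.6
Q = 255326.4 W


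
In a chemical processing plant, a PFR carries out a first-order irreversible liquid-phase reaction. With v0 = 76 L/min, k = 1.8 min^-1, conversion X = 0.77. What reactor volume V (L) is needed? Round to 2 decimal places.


V = (v0/k) * ln(1/(1-X))
V = (76/1.8) * ln(1/(1-0.77))
V = 42.222222 * ln(4.347826)
V = 42.222222 * 1.469676
V = 62.05 L


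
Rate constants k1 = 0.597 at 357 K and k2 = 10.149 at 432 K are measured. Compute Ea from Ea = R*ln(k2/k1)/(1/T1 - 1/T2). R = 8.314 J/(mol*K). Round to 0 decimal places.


Ea = R * ln(k2/k1) / (1/T1 - 1/T2)
ln(k2/k1) = ln(10.149/0.597) = 2.8332133
1/T1 - 1/T2 = 1/357 - 1/432 = 0.000486305633
Ea = 8.314 * 2.8332133 / 0.000486305633
Ea = 48437 J/mol


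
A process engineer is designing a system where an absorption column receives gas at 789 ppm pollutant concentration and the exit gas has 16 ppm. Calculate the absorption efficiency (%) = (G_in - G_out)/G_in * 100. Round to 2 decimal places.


Efficiency = (G_in - G_out) / G_in * 100%
Efficiency = (789 - 16) / 789 * 100
Efficiency = 773 / 789 * 100
Efficiency = 97.97%


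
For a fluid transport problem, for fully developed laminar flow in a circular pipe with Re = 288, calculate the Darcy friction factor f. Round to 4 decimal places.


f = 64 / Re
f = 64 / 288
f = 0.2222


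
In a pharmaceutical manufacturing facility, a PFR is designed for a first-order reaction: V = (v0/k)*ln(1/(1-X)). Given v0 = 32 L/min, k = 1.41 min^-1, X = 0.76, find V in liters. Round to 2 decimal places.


V = (v0/k) * ln(1/(1-X))
V = (32/1.41) * ln(1/(1-0.76))
V = 22.695035 * ln(4.166667)
V = 22.695035 * 1.427116
V = 32.39 L


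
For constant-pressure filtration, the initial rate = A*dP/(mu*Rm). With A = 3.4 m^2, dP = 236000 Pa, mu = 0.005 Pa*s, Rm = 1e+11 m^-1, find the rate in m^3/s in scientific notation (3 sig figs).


rate = A * dP / (mu * Rm)
rate = 3.4 * 236000 / (0.005 * 1e+11)
rate = 802400.0 / 5.000e+08
rate = 1.60e-03 m^3/s


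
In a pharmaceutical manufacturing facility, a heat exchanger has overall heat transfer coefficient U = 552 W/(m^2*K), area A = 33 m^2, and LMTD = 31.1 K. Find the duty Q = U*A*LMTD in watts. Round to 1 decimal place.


Q = U * A * LMTD
Q = 552 * 33 * 31.1
Q = 566517.6 W


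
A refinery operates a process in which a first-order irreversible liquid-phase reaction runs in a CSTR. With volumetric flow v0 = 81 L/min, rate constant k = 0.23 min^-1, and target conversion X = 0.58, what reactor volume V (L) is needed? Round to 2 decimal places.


V = v0 * X / (k * (1 - X))
V = 81 * 0.58 / (0.23 * (1 - 0.58))
V = 46.98 / (0.23 * 0.42)
V = 46.98 / 0.0966
V = 486.34 L


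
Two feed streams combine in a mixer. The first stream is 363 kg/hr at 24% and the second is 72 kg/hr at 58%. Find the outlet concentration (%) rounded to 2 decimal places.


Mass balance on solute: F1*x1 + F2*x2 = F3*x3
F3 = F1 + F2 = 363 + 72 = 435 kg/hr
x3 = (F1*x1 + F2*x2)/F3
x3 = (363*0.24 + 72*0.58) / 435
x3 = 29.63%


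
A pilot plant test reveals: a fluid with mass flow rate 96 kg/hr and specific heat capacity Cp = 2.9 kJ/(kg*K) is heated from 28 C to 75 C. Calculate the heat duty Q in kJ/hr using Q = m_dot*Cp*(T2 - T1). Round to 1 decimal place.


Q = m_dot * Cp * (T2 - T1)
Q = 96 * 2.9 * (75 - 28)
Q = 96 * 2.9 * 47
Q = 13084.8 kJ/hr


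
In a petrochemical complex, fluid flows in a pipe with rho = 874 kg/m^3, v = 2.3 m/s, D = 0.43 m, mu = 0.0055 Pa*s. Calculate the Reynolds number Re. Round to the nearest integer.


Re = rho * v * D / mu
Re = 874 * 2.3 * 0.43 / 0.0055
Re = 864.386 / 0.0055
Re = 157161


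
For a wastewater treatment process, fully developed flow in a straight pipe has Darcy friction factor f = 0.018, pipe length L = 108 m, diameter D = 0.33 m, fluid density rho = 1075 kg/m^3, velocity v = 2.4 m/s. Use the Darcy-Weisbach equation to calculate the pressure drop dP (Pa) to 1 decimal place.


dP = f * (L/D) * (rho*v^2/2)
dP = 0.018 * (108/0.33) * (1075*2.4^2/2)
L/D = 327.27272727
rho*v^2/2 = 1075*5.76/2 = 3096.0
dP = 0.018 * 327.27272727 * 3096.0
dP = 18238.3 Pa


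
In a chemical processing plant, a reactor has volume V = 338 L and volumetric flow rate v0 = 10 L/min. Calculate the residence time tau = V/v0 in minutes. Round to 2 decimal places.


tau = V / v0
tau = 338 / 10
tau = 33.80 min


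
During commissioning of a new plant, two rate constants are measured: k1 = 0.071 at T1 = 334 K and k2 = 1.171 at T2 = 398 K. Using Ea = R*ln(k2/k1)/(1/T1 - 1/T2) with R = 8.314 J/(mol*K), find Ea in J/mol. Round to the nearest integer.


Ea = R * ln(k2/k1) / (1/T1 - 1/T2)
ln(k2/k1) = ln(1.171/0.071) = 2.8029335
1/T1 - 1/T2 = 1/334 - 1/398 = 0.000481449162
Ea = 8.314 * 2.8029335 / 0.000481449162
Ea = 48403 J/mol


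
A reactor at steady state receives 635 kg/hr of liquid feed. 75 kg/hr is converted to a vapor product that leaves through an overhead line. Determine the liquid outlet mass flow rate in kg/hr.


Steady-state mass balance on the main outlet: F_out = F_in - F_removed
F_out = 635 - 75
F_out = 560 kg/hr
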